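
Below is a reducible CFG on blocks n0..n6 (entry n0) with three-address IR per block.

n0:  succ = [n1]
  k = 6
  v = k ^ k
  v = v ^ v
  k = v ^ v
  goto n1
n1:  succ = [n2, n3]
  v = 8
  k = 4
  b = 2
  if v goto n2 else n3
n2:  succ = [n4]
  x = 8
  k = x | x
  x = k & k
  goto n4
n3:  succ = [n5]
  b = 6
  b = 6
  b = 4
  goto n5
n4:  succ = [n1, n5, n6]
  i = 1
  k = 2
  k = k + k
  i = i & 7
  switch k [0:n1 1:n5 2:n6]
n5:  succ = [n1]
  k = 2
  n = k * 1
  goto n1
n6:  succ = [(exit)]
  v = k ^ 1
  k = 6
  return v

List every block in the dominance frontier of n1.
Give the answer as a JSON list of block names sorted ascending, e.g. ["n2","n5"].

Answer: ["n1"]

Derivation:
idom tree: n1←n0 n2←n1 n3←n1 n4←n2 n5←n1 n6←n4
Join-block Dom:
  n1: preds {n0,n4,n5}: {n0} ∩ {n0,n1,n2,n4} ∩ {n0,n1,n5} = {n0}; idom=n0
  n5: preds {n3,n4}: {n0,n1,n3} ∩ {n0,n1,n2,n4} = {n0,n1}; idom=n1

Frontier:
  n1←n0: walk · to n0
  n1←n4: walk n4→n2→n1 to n0
  n1←n5: walk n5→n1 to n0
  n5←n3: walk n3 to n1
  n5←n4: walk n4→n2 to n1
  n0 → ∅
  n1 → {n1}
  n2 → {n1,n5}
  n3 → {n5}
  n4 → {n1,n5}
  n5 → {n1}
  n6 → ∅

DF(n1) = ["n1"]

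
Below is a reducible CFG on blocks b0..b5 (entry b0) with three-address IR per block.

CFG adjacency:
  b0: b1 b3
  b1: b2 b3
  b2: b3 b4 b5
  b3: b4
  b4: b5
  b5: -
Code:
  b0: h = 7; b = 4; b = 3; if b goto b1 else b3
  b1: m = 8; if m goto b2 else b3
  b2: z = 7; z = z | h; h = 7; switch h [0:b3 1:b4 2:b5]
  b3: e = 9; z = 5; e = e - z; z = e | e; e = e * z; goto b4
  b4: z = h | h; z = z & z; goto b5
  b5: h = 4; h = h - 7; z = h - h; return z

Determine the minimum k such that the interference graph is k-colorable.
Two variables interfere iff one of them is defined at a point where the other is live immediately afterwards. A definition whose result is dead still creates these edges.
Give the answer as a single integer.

Block summaries:
  b0: def={b,h} ue=∅
  b1: def={m} ue=∅
  b2: def={h,z} ue={h}
  b3: def={e,z} ue=∅
  b4: def={z} ue={h}
  b5: def={h,z} ue=∅

Liveness:
  b0: in=∅ out={h}
  b1: in={h} out={h}
  b2: in={h} out={h}
  b3: in={h} out={h}
  b4: in={h} out=∅
  b5: in=∅ out=∅

Interfere edges:
  b — {h}
  e — {h,z}
  h — {b,e,m,z}
  m — {h}
  z — {e,h}

Colouring:
  {e,h,z} pairwise interfere (3-clique) ⇒ χ ≥ 3
  3-colouring: R0={h}  R1={b,e,m}  R2={z}
  χ = 3

Answer: 3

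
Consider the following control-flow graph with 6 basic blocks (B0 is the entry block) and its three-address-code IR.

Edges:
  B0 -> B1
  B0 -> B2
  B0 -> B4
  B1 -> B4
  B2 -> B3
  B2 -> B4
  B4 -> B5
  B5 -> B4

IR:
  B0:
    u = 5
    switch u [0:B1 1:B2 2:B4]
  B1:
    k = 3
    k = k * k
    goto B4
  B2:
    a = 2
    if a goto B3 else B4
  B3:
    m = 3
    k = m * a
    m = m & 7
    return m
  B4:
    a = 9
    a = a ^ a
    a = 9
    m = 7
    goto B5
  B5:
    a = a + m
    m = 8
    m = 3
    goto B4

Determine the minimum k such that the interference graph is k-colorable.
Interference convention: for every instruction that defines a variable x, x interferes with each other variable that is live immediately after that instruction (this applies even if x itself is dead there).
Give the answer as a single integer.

Answer: 2

Derivation:
def/use:
  B0 def {u} use ∅
  B1 def {k} use ∅
  B2 def {a} use ∅
  B3 def {k,m} use {a}
  B4 def {a,m} use ∅
  B5 def {a,m} use {a,m}

Liveness:
  B0 li=∅ lo=∅
  B1 li=∅ lo=∅
  B2 li=∅ lo={a}
  B3 li={a} lo=∅
  B4 li=∅ lo={a,m}
  B5 li={a,m} lo=∅

Interfere edges:
  a: {m}
  k: {m}
  m: {a,k}
  u: ∅

Chromatic number:
  lower bound: {a,m} mutually conflict ⇒ χ ≥ 2
  assign a→R1 k→R1 m→R0 u→R0 — no edge inside a register ⇒ χ ≤ 2
  χ = 2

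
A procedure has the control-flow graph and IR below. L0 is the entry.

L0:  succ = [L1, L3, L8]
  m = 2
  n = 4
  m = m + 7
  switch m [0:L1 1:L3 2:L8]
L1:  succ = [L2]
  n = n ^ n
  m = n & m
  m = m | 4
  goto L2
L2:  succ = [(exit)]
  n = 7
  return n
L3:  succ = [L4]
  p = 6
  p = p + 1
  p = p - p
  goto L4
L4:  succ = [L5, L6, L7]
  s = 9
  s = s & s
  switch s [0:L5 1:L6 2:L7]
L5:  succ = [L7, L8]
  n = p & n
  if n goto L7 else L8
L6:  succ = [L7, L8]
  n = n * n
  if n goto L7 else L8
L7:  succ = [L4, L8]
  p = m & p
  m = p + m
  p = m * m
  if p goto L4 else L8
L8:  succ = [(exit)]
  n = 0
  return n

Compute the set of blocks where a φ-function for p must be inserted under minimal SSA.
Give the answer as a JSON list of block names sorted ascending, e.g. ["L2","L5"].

idom tree: L1←L0 L2←L1 L3←L0 L4←L3 L5←L4 L6←L4 L7←L4 L8←L0
Dom at joins:
  L4: preds {L3,L7}: {L0,L3} ∩ {L0,L3,L4,L7} = {L0,L3}; idom=L3
  L7: preds {L4,L5,L6}: {L0,L3,L4} ∩ {L0,L3,L4,L5} ∩ {L0,L3,L4,L6} = {L0,L3,L4}; idom=L4
  L8: preds {L0,L5,L6,L7}: {L0} ∩ {L0,L3,L4,L5} ∩ {L0,L3,L4,L6} ∩ {L0,L3,L4,L7} = {L0}; idom=L0

DF derivation:
  L4←L3: walk · to L3
  L4←L7: walk L7→L4 to L3
  L7←L4: walk · to L4
  L7←L5: walk L5 to L4
  L7←L6: walk L6 to L4
  L8←L0: walk · to L0
  L8←L5: walk L5→L4→L3 to L0
  L8←L6: walk L6→L4→L3 to L0
  L8←L7: walk L7→L4→L3 to L0
  L0 → ∅
  L1 → ∅
  L2 → ∅
  L3 → {L8}
  L4 → {L4,L8}
  L5 → {L7,L8}
  L6 → {L7,L8}
  L7 → {L4,L8}
  L8 → ∅

φ for p: defs {L3,L7}
  DF⁺ = {L4,L8}

Answer: ["L4", "L8"]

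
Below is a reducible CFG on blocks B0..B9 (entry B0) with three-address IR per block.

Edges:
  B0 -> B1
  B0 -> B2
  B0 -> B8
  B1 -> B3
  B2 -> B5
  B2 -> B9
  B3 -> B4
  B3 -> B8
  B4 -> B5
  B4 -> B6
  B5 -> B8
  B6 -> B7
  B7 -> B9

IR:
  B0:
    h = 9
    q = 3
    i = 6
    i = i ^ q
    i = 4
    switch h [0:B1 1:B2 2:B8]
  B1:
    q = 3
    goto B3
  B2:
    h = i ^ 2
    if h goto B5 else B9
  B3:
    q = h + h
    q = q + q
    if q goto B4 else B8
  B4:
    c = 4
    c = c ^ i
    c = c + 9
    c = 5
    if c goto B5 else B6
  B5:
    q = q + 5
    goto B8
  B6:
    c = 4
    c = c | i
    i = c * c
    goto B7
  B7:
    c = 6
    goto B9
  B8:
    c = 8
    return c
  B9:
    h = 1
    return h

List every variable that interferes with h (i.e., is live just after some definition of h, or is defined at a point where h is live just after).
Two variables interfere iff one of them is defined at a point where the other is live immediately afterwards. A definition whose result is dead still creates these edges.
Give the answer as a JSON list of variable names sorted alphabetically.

Answer: ["i", "q"]

Derivation:
Block summaries:
  B0: {h,i,q} / ∅
  B1: {q} / ∅
  B2: {h} / {i}
  B3: {q} / {h}
  B4: {c} / {i}
  B5: {q} / {q}
  B6: {c,i} / {i}
  B7: {c} / ∅
  B8: {c} / ∅
  B9: {h} / ∅

Live sets:
  B0 li=∅ lo={h,i,q}
  B1 li={h,i} lo={h,i}
  B2 li={i,q} lo={q}
  B3 li={h,i} lo={i,q}
  B4 li={i,q} lo={i,q}
  B5 li={q} lo=∅
  B6 li={i} lo=∅
  B7 li=∅ lo=∅
  B8 li=∅ lo=∅
  B9 li=∅ lo=∅

Interfere edges:
  c — {i,q}
  h — {i,q}
  i — {c,h,q}
  q — {c,h,i}

N(h) = ["i", "q"]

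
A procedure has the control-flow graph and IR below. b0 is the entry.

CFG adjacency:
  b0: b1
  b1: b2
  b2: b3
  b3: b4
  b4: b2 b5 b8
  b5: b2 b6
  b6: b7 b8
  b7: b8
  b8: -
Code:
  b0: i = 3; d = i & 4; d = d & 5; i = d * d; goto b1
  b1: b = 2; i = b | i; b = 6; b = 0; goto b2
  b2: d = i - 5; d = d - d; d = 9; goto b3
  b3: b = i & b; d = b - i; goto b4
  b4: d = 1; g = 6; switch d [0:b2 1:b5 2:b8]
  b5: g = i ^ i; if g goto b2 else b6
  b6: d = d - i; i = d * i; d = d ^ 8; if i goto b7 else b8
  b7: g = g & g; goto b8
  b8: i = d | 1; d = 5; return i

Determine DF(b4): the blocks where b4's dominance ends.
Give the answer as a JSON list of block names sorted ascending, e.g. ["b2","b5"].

idom tree: b1←b0 b2←b1 b3←b2 b4←b3 b5←b4 b6←b5 b7←b6 b8←b4
Dom∩ at merges:
  b2: preds {b1,b4,b5}: {b0,b1} ∩ {b0,b1,b2,b3,b4} ∩ {b0,b1,b2,b3,b4,b5} = {b0,b1}; idom=b1
  b8: preds {b4,b6,b7}: {b0,b1,b2,b3,b4} ∩ {b0,b1,b2,b3,b4,b5,b6} ∩ {b0,b1,b2,b3,b4,b5,b6,b7} = {b0,b1,b2,b3,b4}; idom=b4

DF walk-up:
  b2←b1: walk · to b1
  b2←b4: walk b4→b3→b2 to b1
  b2←b5: walk b5→b4→b3→b2 to b1
  b8←b4: walk · to b4
  b8←b6: walk b6→b5 to b4
  b8←b7: walk b7→b6→b5 to b4
  b0 → ∅
  b1 → ∅
  b2 → {b2}
  b3 → {b2}
  b4 → {b2}
  b5 → {b2,b8}
  b6 → {b8}
  b7 → {b8}
  b8 → ∅

DF(b4) = ["b2"]

Answer: ["b2"]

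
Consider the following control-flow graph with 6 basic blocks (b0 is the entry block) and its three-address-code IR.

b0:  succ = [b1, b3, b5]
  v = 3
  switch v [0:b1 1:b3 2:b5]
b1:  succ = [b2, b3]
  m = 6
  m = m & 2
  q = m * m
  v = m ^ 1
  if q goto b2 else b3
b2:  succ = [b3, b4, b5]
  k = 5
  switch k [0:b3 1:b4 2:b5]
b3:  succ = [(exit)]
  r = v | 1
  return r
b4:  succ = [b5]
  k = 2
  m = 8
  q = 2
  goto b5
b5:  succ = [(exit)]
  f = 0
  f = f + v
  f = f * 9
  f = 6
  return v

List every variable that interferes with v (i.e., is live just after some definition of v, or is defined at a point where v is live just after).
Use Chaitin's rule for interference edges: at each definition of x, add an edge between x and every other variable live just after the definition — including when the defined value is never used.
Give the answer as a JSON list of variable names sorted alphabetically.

Block summaries:
  b0: {v} / ∅
  b1: {m,q,v} / ∅
  b2: {k} / ∅
  b3: {r} / {v}
  b4: {k,m,q} / ∅
  b5: {f} / {v}

Backward fixpoint:
  b0: in=∅ out={v}
  b1: in=∅ out={v}
  b2: in={v} out={v}
  b3: in={v} out=∅
  b4: in={v} out={v}
  b5: in={v} out=∅

Conflict graph:
  f↔{v}
  k↔{v}
  m↔{q,v}
  q↔{m,v}
  r↔∅
  v↔{f,k,m,q}

N(v) = ["f", "k", "m", "q"]

Answer: ["f", "k", "m", "q"]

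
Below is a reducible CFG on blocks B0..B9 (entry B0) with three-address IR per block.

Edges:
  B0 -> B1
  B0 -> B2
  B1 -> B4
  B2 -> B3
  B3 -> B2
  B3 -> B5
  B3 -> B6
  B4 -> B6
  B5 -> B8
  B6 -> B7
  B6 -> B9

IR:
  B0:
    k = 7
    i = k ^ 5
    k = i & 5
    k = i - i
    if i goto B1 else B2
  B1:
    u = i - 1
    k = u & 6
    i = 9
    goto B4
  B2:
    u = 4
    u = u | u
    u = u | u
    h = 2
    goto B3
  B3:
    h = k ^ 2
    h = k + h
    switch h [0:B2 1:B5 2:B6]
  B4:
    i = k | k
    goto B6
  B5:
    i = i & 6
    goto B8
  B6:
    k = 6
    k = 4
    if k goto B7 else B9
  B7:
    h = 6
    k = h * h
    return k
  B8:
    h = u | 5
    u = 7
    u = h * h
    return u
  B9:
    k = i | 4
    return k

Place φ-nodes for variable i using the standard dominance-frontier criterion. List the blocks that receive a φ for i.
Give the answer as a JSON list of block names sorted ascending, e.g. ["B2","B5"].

idom tree: B1←B0 B2←B0 B3←B2 B4←B1 B5←B3 B6←B0 B7←B6 B8←B5 B9←B6
Dom at joins:
  B2: preds {B0,B3}: {B0} ∩ {B0,B2,B3} = {B0}; idom=B0
  B6: preds {B3,B4}: {B0,B2,B3} ∩ {B0,B1,B4} = {B0}; idom=B0

DF derivation:
  B2←B0: walk · to B0
  B2←B3: walk B3→B2 to B0
  B6←B3: walk B3→B2 to B0
  B6←B4: walk B4→B1 to B0
  DF(B0)=∅
  DF(B1)={B6}
  DF(B2)={B2,B6}
  DF(B3)={B2,B6}
  DF(B4)={B6}
  DF(B5)=∅
  DF(B6)=∅
  DF(B7)=∅
  DF(B8)=∅
  DF(B9)=∅

φ for i: defs {B0,B1,B4,B5}
  DF⁺ = {B6}

Answer: ["B6"]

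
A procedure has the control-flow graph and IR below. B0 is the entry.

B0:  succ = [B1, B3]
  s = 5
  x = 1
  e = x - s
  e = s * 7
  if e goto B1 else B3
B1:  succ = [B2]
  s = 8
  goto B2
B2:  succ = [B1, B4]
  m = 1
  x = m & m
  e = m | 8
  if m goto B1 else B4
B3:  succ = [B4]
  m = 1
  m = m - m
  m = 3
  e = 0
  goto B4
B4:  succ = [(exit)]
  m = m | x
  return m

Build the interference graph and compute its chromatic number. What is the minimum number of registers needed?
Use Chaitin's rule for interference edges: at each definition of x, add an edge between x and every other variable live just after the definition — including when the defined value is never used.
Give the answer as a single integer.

Answer: 3

Working:
def/use:
  B0 def {e,s,x} use ∅
  B1 def {s} use ∅
  B2 def {e,m,x} use ∅
  B3 def {e,m} use ∅
  B4 def {m} use {m,x}

Live sets:
  B0: in=∅ out={x}
  B1: in=∅ out=∅
  B2: in=∅ out={m,x}
  B3: in={x} out={m,x}
  B4: in={m,x} out=∅

Interfere edges:
  e — {m,s,x}
  m — {e,x}
  s — {e,x}
  x — {e,m,s}

Chromatic number:
  clique {e,m,x} ⇒ need ≥ 3
  assign e→r0 m→r2 s→r2 x→r1 — no edge inside a register ⇒ χ ≤ 3
  χ = 3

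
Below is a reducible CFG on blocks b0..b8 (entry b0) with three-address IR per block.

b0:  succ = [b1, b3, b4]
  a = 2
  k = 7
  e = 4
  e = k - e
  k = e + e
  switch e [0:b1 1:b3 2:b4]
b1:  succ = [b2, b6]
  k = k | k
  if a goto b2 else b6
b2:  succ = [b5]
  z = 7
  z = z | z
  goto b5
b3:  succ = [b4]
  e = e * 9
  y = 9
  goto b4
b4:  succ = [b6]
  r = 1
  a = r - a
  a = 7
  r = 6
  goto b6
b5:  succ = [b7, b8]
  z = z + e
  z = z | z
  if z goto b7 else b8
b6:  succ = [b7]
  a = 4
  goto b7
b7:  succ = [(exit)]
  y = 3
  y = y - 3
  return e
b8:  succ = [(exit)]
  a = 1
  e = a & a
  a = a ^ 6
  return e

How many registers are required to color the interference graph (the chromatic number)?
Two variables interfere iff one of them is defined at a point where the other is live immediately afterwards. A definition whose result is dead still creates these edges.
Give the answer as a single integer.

Answer: 3

Analysis:
def/use:
  b0: def={a,e,k} ue=∅
  b1: def={k} ue={a,k}
  b2: def={z} ue=∅
  b3: def={e,y} ue={e}
  b4: def={a,r} ue={a}
  b5: def={z} ue={e,z}
  b6: def={a} ue=∅
  b7: def={y} ue={e}
  b8: def={a,e} ue=∅

Liveness:
  b0 li=∅ lo={a,e,k}
  b1 li={a,e,k} lo={e}
  b2 li={e} lo={e,z}
  b3 li={a,e} lo={a,e}
  b4 li={a,e} lo={e}
  b5 li={e,z} lo={e}
  b6 li={e} lo={e}
  b7 li={e} lo=∅
  b8 li=∅ lo=∅

Interference:
  a↔{e,k,r,y}
  e↔{a,k,r,y,z}
  k↔{a,e}
  r↔{a,e}
  y↔{a,e}
  z↔{e}

Registers:
  {a,e,k} pairwise interfere (3-clique) ⇒ χ ≥ 3
  assign a→r1 e→r0 k→r2 r→r2 y→r2 z→r1 — no edge inside a register ⇒ χ ≤ 3
  χ = 3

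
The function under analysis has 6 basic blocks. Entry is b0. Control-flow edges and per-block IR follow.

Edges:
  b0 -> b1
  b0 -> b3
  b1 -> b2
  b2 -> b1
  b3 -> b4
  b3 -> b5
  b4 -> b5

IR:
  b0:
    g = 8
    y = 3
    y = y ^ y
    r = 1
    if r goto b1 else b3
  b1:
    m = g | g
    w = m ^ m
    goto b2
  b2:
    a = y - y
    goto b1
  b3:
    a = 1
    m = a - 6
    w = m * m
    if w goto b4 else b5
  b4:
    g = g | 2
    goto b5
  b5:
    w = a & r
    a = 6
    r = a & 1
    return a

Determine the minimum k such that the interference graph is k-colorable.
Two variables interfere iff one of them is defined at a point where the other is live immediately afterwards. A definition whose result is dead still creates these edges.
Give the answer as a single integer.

Answer: 5

Derivation:
Per-block:
  b0: def={g,r,y} ue=∅
  b1: def={m,w} ue={g}
  b2: def={a} ue={y}
  b3: def={a,m,w} ue=∅
  b4: def={g} ue={g}
  b5: def={a,r,w} ue={a,r}

Liveness:
  b0: in=∅ out={g,r,y}
  b1: in={g,y} out={g,y}
  b2: in={g,y} out={g,y}
  b3: in={g,r} out={a,g,r}
  b4: in={a,g,r} out={a,r}
  b5: in={a,r} out=∅

Interfere edges:
  a — {g,m,r,w,y}
  g — {a,m,r,w,y}
  m — {a,g,r,y}
  r — {a,g,m,w,y}
  w — {a,g,r,y}
  y — {a,g,m,r,w}

Registers:
  clique {a,g,m,r,y} ⇒ need ≥ 5
  assign a→c0 g→c1 m→c4 r→c2 w→c4 y→c3 — no edge inside a register ⇒ χ ≤ 5
  χ = 5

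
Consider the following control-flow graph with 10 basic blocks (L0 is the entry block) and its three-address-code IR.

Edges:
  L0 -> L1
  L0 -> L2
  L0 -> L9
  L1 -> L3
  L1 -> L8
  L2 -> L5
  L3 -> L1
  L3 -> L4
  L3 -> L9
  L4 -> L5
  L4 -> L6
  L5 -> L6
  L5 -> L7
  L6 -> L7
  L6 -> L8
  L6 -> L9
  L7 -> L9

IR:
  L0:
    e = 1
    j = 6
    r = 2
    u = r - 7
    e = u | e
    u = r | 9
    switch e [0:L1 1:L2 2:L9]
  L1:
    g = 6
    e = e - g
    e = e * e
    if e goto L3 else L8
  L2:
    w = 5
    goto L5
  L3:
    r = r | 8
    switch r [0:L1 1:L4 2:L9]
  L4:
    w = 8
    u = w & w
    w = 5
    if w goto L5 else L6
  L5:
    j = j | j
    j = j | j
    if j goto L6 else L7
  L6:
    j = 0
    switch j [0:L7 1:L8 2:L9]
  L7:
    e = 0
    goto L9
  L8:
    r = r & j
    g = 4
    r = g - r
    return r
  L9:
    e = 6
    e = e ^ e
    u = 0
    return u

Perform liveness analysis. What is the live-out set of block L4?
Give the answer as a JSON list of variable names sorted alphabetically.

def/use:
  L0: {e,j,r,u} / ∅
  L1: {e,g} / {e}
  L2: {w} / ∅
  L3: {r} / {r}
  L4: {u,w} / ∅
  L5: {j} / {j}
  L6: {j} / ∅
  L7: {e} / ∅
  L8: {g,r} / {j,r}
  L9: {e,u} / ∅

Live sets:
  L0 li=∅ lo={e,j,r}
  L1 li={e,j,r} lo={e,j,r}
  L2 li={j,r} lo={j,r}
  L3 li={e,j,r} lo={e,j,r}
  L4 li={j,r} lo={j,r}
  L5 li={j,r} lo={r}
  L6 li={r} lo={j,r}
  L7 li=∅ lo=∅
  L8 li={j,r} lo=∅
  L9 li=∅ lo=∅

live-out(L4) = ["j", "r"]

Answer: ["j", "r"]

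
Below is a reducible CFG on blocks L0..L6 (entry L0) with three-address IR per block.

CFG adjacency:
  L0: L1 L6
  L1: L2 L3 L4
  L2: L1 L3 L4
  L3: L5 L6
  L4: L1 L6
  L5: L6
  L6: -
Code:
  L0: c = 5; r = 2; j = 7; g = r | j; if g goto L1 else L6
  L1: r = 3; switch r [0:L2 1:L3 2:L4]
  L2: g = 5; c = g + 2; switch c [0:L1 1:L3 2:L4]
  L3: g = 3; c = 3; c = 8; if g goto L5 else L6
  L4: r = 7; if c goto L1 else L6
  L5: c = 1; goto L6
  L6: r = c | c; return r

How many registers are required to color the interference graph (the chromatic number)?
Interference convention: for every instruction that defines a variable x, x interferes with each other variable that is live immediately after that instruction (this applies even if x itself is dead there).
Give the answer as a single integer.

def/use:
  L0 def {c,g,j,r} use ∅
  L1 def {r} use ∅
  L2 def {c,g} use ∅
  L3 def {c,g} use ∅
  L4 def {r} use {c}
  L5 def {c} use ∅
  L6 def {r} use {c}

Backward fixpoint:
  live L0: ∅→{c}
  live L1: {c}→{c}
  live L2: ∅→{c}
  live L3: ∅→{c}
  live L4: {c}→{c}
  live L5: ∅→{c}
  live L6: {c}→∅

Interference:
  c↔{g,j,r}
  g↔{c}
  j↔{c,r}
  r↔{c,j}

Chromatic number:
  clique {c,j,r} ⇒ need ≥ 3
  3-colouring: R0={c}  R1={g,j}  R2={r}
  χ = 3

Answer: 3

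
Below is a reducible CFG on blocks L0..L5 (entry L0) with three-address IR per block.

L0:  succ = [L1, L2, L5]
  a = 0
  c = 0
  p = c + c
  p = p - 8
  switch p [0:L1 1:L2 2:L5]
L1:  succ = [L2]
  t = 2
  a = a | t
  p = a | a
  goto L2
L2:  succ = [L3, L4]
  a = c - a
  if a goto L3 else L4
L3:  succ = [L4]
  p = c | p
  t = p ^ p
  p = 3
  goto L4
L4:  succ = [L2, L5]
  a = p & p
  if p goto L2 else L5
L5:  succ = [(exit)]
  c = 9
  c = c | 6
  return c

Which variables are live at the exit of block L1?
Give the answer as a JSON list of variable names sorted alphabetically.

Block summaries:
  L0: def={a,c,p} ue=∅
  L1: def={a,p,t} ue={a}
  L2: def={a} ue={a,c}
  L3: def={p,t} ue={c,p}
  L4: def={a} ue={p}
  L5: def={c} ue=∅

Liveness:
  L0: in=∅ out={a,c,p}
  L1: in={a,c} out={a,c,p}
  L2: in={a,c,p} out={c,p}
  L3: in={c,p} out={c,p}
  L4: in={c,p} out={a,c,p}
  L5: in=∅ out=∅

live-out(L1) = ["a", "c", "p"]

Answer: ["a", "c", "p"]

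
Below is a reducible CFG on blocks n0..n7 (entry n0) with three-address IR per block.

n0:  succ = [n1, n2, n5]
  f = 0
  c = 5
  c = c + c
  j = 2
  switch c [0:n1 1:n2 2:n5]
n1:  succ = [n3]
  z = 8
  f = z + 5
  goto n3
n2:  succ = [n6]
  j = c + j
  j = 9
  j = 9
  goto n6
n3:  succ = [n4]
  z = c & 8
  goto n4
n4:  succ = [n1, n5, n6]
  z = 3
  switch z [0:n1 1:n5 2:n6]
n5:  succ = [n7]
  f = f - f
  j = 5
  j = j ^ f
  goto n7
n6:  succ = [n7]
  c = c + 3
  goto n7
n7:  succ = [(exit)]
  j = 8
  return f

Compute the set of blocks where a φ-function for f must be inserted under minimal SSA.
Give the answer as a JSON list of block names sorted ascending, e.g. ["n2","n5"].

idom tree: n1←n0 n2←n0 n3←n1 n4←n3 n5←n0 n6←n0 n7←n0
Dom at joins:
  n1: preds {n0,n4}: {n0} ∩ {n0,n1,n3,n4} = {n0}; idom=n0
  n5: preds {n0,n4}: {n0} ∩ {n0,n1,n3,n4} = {n0}; idom=n0
  n6: preds {n2,n4}: {n0,n2} ∩ {n0,n1,n3,n4} = {n0}; idom=n0
  n7: preds {n5,n6}: {n0,n5} ∩ {n0,n6} = {n0}; idom=n0

Frontier:
  n1←n0: walk · to n0
  n1←n4: walk n4→n3→n1 to n0
  n5←n0: walk · to n0
  n5←n4: walk n4→n3→n1 to n0
  n6←n2: walk n2 to n0
  n6←n4: walk n4→n3→n1 to n0
  n7←n5: walk n5 to n0
  n7←n6: walk n6 to n0
  n0 → ∅
  n1 → {n1,n5,n6}
  n2 → {n6}
  n3 → {n1,n5,n6}
  n4 → {n1,n5,n6}
  n5 → {n7}
  n6 → {n7}
  n7 → ∅

φ for f: defs {n0,n1,n5}
  DF⁺ = {n1,n5,n6,n7}

Answer: ["n1", "n5", "n6", "n7"]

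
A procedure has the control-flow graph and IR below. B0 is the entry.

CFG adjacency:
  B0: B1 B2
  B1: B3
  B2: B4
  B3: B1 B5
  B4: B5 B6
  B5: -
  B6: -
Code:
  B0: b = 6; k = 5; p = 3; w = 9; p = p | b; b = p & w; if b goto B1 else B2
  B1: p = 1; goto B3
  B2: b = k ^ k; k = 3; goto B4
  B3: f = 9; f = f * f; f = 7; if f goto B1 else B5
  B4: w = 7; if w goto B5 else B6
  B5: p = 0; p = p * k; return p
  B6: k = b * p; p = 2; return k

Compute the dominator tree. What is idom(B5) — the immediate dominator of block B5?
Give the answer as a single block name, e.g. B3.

Answer: B0

Working:
idom tree: B1←B0 B2←B0 B3←B1 B4←B2 B5←B0 B6←B4
Join-block Dom:
  B1: preds {B0,B3}: {B0} ∩ {B0,B1,B3} = {B0}; idom=B0
  B5: preds {B3,B4}: {B0,B1,B3} ∩ {B0,B2,B4} = {B0}; idom=B0

idom(B5) = B0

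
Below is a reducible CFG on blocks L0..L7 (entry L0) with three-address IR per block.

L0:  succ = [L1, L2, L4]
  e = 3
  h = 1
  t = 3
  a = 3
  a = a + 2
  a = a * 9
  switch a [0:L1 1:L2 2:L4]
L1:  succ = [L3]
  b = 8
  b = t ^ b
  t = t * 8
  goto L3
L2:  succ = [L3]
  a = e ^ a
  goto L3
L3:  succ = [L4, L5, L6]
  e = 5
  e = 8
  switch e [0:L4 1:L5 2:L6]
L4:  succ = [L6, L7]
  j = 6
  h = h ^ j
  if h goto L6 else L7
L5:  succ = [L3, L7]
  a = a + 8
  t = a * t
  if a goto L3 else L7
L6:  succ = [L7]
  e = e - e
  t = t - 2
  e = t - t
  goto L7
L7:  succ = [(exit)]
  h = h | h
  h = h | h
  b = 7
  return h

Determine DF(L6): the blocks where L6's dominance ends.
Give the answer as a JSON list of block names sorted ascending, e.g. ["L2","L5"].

Answer: ["L7"]

Analysis:
idom tree: L1←L0 L2←L0 L3←L0 L4←L0 L5←L3 L6←L0 L7←L0
Dom at joins:
  L3: preds {L1,L2,L5}: {L0,L1} ∩ {L0,L2} ∩ {L0,L3,L5} = {L0}; idom=L0
  L4: preds {L0,L3}: {L0} ∩ {L0,L3} = {L0}; idom=L0
  L6: preds {L3,L4}: {L0,L3} ∩ {L0,L4} = {L0}; idom=L0
  L7: preds {L4,L5,L6}: {L0,L4} ∩ {L0,L3,L5} ∩ {L0,L6} = {L0}; idom=L0

DF derivation:
  L3←L1: walk L1 to L0
  L3←L2: walk L2 to L0
  L3←L5: walk L5→L3 to L0
  L4←L0: walk · to L0
  L4←L3: walk L3 to L0
  L6←L3: walk L3 to L0
  L6←L4: walk L4 to L0
  L7←L4: walk L4 to L0
  L7←L5: walk L5→L3 to L0
  L7←L6: walk L6 to L0
  L0: DF=∅
  L1: DF={L3}
  L2: DF={L3}
  L3: DF={L3,L4,L6,L7}
  L4: DF={L6,L7}
  L5: DF={L3,L7}
  L6: DF={L7}
  L7: DF=∅

DF(L6) = ["L7"]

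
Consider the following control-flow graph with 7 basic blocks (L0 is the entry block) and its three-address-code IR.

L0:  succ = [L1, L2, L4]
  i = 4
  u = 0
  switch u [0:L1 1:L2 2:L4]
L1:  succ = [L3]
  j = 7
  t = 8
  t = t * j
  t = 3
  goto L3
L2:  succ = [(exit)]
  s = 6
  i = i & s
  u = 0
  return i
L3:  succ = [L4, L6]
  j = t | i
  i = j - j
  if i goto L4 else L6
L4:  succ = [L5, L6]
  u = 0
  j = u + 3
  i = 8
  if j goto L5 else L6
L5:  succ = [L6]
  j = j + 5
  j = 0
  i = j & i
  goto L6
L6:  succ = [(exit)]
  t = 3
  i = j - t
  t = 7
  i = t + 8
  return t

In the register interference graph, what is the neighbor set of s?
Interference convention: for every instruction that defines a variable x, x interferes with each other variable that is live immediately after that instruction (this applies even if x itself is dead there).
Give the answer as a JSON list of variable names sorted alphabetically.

def/use:
  L0: def={i,u} ue=∅
  L1: def={j,t} ue=∅
  L2: def={i,s,u} ue={i}
  L3: def={i,j} ue={i,t}
  L4: def={i,j,u} ue=∅
  L5: def={i,j} ue={i,j}
  L6: def={i,t} ue={j}

Liveness:
  L0: in=∅ out={i}
  L1: in={i} out={i,t}
  L2: in={i} out=∅
  L3: in={i,t} out={j}
  L4: in=∅ out={i,j}
  L5: in={i,j} out={j}
  L6: in={j} out=∅

Interfere edges:
  i↔{j,s,t,u}
  j↔{i,t}
  s↔{i}
  t↔{i,j}
  u↔{i}

N(s) = ["i"]

Answer: ["i"]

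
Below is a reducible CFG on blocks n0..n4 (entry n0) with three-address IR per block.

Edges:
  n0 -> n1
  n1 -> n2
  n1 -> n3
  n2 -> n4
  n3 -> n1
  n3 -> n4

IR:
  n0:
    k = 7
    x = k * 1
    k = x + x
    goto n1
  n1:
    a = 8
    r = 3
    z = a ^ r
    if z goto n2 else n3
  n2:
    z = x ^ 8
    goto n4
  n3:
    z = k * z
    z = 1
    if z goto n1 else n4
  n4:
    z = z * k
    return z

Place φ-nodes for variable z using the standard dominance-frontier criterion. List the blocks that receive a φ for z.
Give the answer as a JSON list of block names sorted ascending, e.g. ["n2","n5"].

idom tree: n1←n0 n2←n1 n3←n1 n4←n1
Dom at joins:
  n1: preds {n0,n3}: {n0} ∩ {n0,n1,n3} = {n0}; idom=n0
  n4: preds {n2,n3}: {n0,n1,n2} ∩ {n0,n1,n3} = {n0,n1}; idom=n1

DF walk-up:
  join n1 pred n0: · stop@n0
  join n1 pred n3: n3→n1 stop@n0
  join n4 pred n2: n2 stop@n1
  join n4 pred n3: n3 stop@n1
  DF(n0)=∅
  DF(n1)={n1}
  DF(n2)={n4}
  DF(n3)={n1,n4}
  DF(n4)=∅

φ for z: defs {n1,n2,n3,n4}
  DF⁺ = {n1,n4}

Answer: ["n1", "n4"]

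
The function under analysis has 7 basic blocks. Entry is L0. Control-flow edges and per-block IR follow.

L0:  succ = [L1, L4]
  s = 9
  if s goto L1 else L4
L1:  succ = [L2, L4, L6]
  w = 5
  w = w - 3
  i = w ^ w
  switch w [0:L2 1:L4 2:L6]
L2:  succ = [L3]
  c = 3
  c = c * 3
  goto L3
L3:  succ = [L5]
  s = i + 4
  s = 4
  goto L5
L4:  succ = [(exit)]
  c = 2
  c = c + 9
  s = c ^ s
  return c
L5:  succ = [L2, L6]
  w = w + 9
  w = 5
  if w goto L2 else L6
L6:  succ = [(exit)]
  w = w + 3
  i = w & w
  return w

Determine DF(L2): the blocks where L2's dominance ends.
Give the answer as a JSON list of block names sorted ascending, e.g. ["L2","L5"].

idom tree: L1←L0 L2←L1 L3←L2 L4←L0 L5←L3 L6←L1
Dom at joins:
  L2: preds {L1,L5}: {L0,L1} ∩ {L0,L1,L2,L3,L5} = {L0,L1}; idom=L1
  L4: preds {L0,L1}: {L0} ∩ {L0,L1} = {L0}; idom=L0
  L6: preds {L1,L5}: {L0,L1} ∩ {L0,L1,L2,L3,L5} = {L0,L1}; idom=L1

DF walk-up:
  join L2 pred L1: · stop@L1
  join L2 pred L5: L5→L3→L2 stop@L1
  join L4 pred L0: · stop@L0
  join L4 pred L1: L1 stop@L0
  join L6 pred L1: · stop@L1
  join L6 pred L5: L5→L3→L2 stop@L1
  L0: DF=∅
  L1: DF={L4}
  L2: DF={L2,L6}
  L3: DF={L2,L6}
  L4: DF=∅
  L5: DF={L2,L6}
  L6: DF=∅

DF(L2) = ["L2", "L6"]

Answer: ["L2", "L6"]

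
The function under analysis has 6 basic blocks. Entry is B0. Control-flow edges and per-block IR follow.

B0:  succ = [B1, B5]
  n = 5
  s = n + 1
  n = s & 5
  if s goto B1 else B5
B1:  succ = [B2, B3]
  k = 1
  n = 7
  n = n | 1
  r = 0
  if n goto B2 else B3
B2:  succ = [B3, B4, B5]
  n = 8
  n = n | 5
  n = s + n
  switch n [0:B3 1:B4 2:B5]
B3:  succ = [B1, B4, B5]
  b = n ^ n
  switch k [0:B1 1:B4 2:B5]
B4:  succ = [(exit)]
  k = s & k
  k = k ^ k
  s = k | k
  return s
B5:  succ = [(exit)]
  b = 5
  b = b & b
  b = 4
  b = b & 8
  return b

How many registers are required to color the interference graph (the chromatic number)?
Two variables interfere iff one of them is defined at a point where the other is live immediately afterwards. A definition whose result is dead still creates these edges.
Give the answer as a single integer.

Answer: 4

Derivation:
Block summaries:
  B0: def={n,s} ue=∅
  B1: def={k,n,r} ue=∅
  B2: def={n} ue={s}
  B3: def={b} ue={k,n}
  B4: def={k,s} ue={k,s}
  B5: def={b} ue=∅

Liveness:
  B0: in=∅ out={s}
  B1: in={s} out={k,n,s}
  B2: in={k,s} out={k,n,s}
  B3: in={k,n,s} out={k,s}
  B4: in={k,s} out=∅
  B5: in=∅ out=∅

Interference:
  b — {k,s}
  k — {b,n,r,s}
  n — {k,r,s}
  r — {k,n,s}
  s — {b,k,n,r}

Chromatic number:
  clique {k,n,r,s} ⇒ need ≥ 4
  assign b→R2 k→R0 n→R2 r→R3 s→R1 — no edge inside a register ⇒ χ ≤ 4
  χ = 4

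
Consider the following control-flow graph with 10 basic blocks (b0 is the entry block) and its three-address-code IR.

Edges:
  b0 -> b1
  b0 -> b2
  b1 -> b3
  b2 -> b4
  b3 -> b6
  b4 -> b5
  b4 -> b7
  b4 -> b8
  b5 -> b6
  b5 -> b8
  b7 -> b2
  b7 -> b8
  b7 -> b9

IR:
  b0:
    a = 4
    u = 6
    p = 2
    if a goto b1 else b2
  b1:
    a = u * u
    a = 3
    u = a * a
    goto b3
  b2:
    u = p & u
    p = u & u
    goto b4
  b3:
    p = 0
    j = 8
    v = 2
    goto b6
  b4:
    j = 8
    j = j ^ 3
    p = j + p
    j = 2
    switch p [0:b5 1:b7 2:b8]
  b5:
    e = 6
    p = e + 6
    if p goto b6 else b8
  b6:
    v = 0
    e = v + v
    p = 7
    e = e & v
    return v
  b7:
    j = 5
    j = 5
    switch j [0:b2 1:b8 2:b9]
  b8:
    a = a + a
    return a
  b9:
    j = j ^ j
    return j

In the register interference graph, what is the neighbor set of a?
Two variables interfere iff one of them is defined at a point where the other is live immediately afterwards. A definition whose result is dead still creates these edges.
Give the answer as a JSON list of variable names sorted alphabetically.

Answer: ["e", "j", "p", "u"]

Derivation:
Block summaries:
  b0 def {a,p,u} use ∅
  b1 def {a,u} use {u}
  b2 def {p,u} use {p,u}
  b3 def {j,p,v} use ∅
  b4 def {j,p} use {p}
  b5 def {e,p} use ∅
  b6 def {e,p,v} use ∅
  b7 def {j} use ∅
  b8 def {a} use {a}
  b9 def {j} use {j}

Liveness:
  b0 li=∅ lo={a,p,u}
  b1 li={u} lo=∅
  b2 li={a,p,u} lo={a,p,u}
  b3 li=∅ lo=∅
  b4 li={a,p,u} lo={a,p,u}
  b5 li={a} lo={a}
  b6 li=∅ lo=∅
  b7 li={a,p,u} lo={a,j,p,u}
  b8 li={a} lo=∅
  b9 li={j} lo=∅

Interfere edges:
  a — {e,j,p,u}
  e — {a,p,v}
  j — {a,p,u}
  p — {a,e,j,u,v}
  u — {a,j,p}
  v — {e,p}

N(a) = ["e", "j", "p", "u"]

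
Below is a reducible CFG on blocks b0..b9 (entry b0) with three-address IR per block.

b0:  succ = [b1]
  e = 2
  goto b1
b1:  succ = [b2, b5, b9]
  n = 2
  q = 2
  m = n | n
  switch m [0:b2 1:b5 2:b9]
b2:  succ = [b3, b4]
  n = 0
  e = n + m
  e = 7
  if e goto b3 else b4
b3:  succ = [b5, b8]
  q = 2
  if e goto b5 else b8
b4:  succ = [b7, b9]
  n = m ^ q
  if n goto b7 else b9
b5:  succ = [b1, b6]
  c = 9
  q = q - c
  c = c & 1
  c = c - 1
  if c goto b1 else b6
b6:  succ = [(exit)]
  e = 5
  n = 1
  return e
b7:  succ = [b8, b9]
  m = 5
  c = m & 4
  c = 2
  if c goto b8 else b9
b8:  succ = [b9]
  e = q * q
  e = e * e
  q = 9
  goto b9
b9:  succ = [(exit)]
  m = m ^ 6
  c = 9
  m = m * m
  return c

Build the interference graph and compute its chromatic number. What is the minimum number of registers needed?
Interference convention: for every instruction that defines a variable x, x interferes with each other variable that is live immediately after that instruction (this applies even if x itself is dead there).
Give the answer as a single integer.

Per-block:
  b0: def={e} ue=∅
  b1: def={m,n,q} ue=∅
  b2: def={e,n} ue={m}
  b3: def={q} ue={e}
  b4: def={n} ue={m,q}
  b5: def={c,q} ue={q}
  b6: def={e,n} ue=∅
  b7: def={c,m} ue=∅
  b8: def={e,q} ue={q}
  b9: def={c,m} ue={m}

Live sets:
  b0: in=∅ out=∅
  b1: in=∅ out={m,q}
  b2: in={m,q} out={e,m,q}
  b3: in={e,m} out={m,q}
  b4: in={m,q} out={m,q}
  b5: in={q} out=∅
  b6: in=∅ out=∅
  b7: in={q} out={m,q}
  b8: in={m,q} out={m}
  b9: in={m} out=∅

Interfere edges:
  c — {m,q}
  e — {m,n,q}
  m — {c,e,n,q}
  n — {e,m,q}
  q — {c,e,m,n}

Colouring:
  lower bound: {e,m,n,q} mutually conflict ⇒ χ ≥ 4
  assign c→R2 e→R2 m→R0 n→R3 q→R1 — no edge inside a register ⇒ χ ≤ 4
  χ = 4

Answer: 4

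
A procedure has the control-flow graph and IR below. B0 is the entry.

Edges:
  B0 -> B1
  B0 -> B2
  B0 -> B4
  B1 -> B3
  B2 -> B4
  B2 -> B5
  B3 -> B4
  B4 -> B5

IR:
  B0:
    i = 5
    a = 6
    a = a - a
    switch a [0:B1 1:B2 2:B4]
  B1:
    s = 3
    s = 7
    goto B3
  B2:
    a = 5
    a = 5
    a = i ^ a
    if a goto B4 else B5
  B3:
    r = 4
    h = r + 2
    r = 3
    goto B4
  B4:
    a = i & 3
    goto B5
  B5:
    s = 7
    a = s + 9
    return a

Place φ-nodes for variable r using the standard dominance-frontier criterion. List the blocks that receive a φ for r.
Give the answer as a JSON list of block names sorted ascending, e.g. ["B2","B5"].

Answer: ["B4", "B5"]

Working:
idom tree: B1←B0 B2←B0 B3←B1 B4←B0 B5←B0
Dom∩ at merges:
  B4: preds {B0,B2,B3}: {B0} ∩ {B0,B2} ∩ {B0,B1,B3} = {B0}; idom=B0
  B5: preds {B2,B4}: {B0,B2} ∩ {B0,B4} = {B0}; idom=B0

DF derivation:
  join B4 pred B0: · stop@B0
  join B4 pred B2: B2 stop@B0
  join B4 pred B3: B3→B1 stop@B0
  join B5 pred B2: B2 stop@B0
  join B5 pred B4: B4 stop@B0
  B0 → ∅
  B1 → {B4}
  B2 → {B4,B5}
  B3 → {B4}
  B4 → {B5}
  B5 → ∅

φ for r: defs {B3}
  DF⁺ = {B4,B5}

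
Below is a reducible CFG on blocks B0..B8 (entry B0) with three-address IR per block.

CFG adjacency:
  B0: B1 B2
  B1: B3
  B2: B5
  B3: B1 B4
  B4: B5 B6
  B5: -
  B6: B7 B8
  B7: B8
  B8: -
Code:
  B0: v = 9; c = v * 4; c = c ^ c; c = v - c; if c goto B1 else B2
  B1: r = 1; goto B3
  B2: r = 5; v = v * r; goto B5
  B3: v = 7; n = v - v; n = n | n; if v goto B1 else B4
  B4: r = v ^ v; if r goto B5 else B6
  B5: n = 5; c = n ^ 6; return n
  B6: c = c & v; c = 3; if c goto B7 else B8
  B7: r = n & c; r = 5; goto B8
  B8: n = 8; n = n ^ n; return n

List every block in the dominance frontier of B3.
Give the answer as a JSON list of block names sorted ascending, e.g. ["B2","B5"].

Answer: ["B1", "B5"]

Analysis:
idom tree: B1←B0 B2←B0 B3←B1 B4←B3 B5←B0 B6←B4 B7←B6 B8←B6
Join-block Dom:
  B1: preds {B0,B3}: {B0} ∩ {B0,B1,B3} = {B0}; idom=B0
  B5: preds {B2,B4}: {B0,B2} ∩ {B0,B1,B3,B4} = {B0}; idom=B0
  B8: preds {B6,B7}: {B0,B1,B3,B4,B6} ∩ {B0,B1,B3,B4,B6,B7} = {B0,B1,B3,B4,B6}; idom=B6

Frontier:
  join B1 pred B0: · stop@B0
  join B1 pred B3: B3→B1 stop@B0
  join B5 pred B2: B2 stop@B0
  join B5 pred B4: B4→B3→B1 stop@B0
  join B8 pred B6: · stop@B6
  join B8 pred B7: B7 stop@B6
  B0 → ∅
  B1 → {B1,B5}
  B2 → {B5}
  B3 → {B1,B5}
  B4 → {B5}
  B5 → ∅
  B6 → ∅
  B7 → {B8}
  B8 → ∅

DF(B3) = ["B1", "B5"]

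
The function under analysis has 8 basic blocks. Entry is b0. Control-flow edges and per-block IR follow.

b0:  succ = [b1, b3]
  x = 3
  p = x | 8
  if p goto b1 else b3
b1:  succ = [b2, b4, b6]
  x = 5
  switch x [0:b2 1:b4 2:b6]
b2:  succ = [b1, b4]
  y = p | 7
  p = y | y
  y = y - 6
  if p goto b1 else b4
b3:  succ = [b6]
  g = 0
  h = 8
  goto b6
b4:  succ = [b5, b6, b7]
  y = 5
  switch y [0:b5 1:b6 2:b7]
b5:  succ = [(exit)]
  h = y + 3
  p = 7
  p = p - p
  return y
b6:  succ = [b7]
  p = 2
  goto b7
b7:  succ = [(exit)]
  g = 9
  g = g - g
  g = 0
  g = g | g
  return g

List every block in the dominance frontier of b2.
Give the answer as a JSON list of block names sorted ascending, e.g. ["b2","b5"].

idom tree: b1←b0 b2←b1 b3←b0 b4←b1 b5←b4 b6←b0 b7←b0
Dom at joins:
  b1: preds {b0,b2}: {b0} ∩ {b0,b1,b2} = {b0}; idom=b0
  b4: preds {b1,b2}: {b0,b1} ∩ {b0,b1,b2} = {b0,b1}; idom=b1
  b6: preds {b1,b3,b4}: {b0,b1} ∩ {b0,b3} ∩ {b0,b1,b4} = {b0}; idom=b0
  b7: preds {b4,b6}: {b0,b1,b4} ∩ {b0,b6} = {b0}; idom=b0

Frontier:
  join b1 pred b0: · stop@b0
  join b1 pred b2: b2→b1 stop@b0
  join b4 pred b1: · stop@b1
  join b4 pred b2: b2 stop@b1
  join b6 pred b1: b1 stop@b0
  join b6 pred b3: b3 stop@b0
  join b6 pred b4: b4→b1 stop@b0
  join b7 pred b4: b4→b1 stop@b0
  join b7 pred b6: b6 stop@b0
  DF(b0)=∅
  DF(b1)={b1,b6,b7}
  DF(b2)={b1,b4}
  DF(b3)={b6}
  DF(b4)={b6,b7}
  DF(b5)=∅
  DF(b6)={b7}
  DF(b7)=∅

DF(b2) = ["b1", "b4"]

Answer: ["b1", "b4"]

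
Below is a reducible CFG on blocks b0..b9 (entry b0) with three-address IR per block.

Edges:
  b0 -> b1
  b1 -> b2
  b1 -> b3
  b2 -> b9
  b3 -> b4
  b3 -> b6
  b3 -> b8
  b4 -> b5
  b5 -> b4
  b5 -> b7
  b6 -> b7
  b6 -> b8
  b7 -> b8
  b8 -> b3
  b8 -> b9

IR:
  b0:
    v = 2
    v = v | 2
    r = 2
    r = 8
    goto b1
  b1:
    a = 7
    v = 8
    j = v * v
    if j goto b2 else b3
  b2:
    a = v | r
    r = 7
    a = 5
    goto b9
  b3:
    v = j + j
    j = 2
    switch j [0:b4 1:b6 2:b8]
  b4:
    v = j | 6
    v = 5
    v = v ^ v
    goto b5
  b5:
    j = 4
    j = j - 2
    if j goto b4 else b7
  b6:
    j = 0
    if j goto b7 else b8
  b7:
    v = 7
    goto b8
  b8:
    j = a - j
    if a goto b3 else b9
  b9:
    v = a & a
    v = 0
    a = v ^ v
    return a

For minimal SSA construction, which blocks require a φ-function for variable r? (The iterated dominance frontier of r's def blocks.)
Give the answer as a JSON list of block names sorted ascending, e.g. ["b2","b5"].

idom tree: b1←b0 b2←b1 b3←b1 b4←b3 b5←b4 b6←b3 b7←b3 b8←b3 b9←b1
Join-block Dom:
  b3: preds {b1,b8}: {b0,b1} ∩ {b0,b1,b3,b8} = {b0,b1}; idom=b1
  b4: preds {b3,b5}: {b0,b1,b3} ∩ {b0,b1,b3,b4,b5} = {b0,b1,b3}; idom=b3
  b7: preds {b5,b6}: {b0,b1,b3,b4,b5} ∩ {b0,b1,b3,b6} = {b0,b1,b3}; idom=b3
  b8: preds {b3,b6,b7}: {b0,b1,b3} ∩ {b0,b1,b3,b6} ∩ {b0,b1,b3,b7} = {b0,b1,b3}; idom=b3
  b9: preds {b2,b8}: {b0,b1,b2} ∩ {b0,b1,b3,b8} = {b0,b1}; idom=b1

Frontier:
  b3←b1: walk · to b1
  b3←b8: walk b8→b3 to b1
  b4←b3: walk · to b3
  b4←b5: walk b5→b4 to b3
  b7←b5: walk b5→b4 to b3
  b7←b6: walk b6 to b3
  b8←b3: walk · to b3
  b8←b6: walk b6 to b3
  b8←b7: walk b7 to b3
  b9←b2: walk b2 to b1
  b9←b8: walk b8→b3 to b1
  b0 → ∅
  b1 → ∅
  b2 → {b9}
  b3 → {b3,b9}
  b4 → {b4,b7}
  b5 → {b4,b7}
  b6 → {b7,b8}
  b7 → {b8}
  b8 → {b3,b9}
  b9 → ∅

φ for r: defs {b0,b2}
  DF⁺ = {b9}

Answer: ["b9"]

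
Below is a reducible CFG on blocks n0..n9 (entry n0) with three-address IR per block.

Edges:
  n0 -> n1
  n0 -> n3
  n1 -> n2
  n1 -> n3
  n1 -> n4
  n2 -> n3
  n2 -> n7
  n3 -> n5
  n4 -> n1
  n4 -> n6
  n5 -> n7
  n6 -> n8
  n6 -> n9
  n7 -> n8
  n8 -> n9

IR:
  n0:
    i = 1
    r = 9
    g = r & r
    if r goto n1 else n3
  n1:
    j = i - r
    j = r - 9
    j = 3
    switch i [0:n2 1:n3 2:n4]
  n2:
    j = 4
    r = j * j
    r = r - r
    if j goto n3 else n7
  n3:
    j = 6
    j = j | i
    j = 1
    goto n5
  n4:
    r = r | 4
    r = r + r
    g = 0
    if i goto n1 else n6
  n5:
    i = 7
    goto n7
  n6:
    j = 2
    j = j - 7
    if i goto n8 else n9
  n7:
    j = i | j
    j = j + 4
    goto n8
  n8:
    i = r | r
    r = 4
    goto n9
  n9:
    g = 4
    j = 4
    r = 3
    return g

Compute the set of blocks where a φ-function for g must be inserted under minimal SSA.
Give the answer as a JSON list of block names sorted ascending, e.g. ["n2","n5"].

idom tree: n1←n0 n2←n1 n3←n0 n4←n1 n5←n3 n6←n4 n7←n0 n8←n0 n9←n0
Join-block Dom:
  n1: preds {n0,n4}: {n0} ∩ {n0,n1,n4} = {n0}; idom=n0
  n3: preds {n0,n1,n2}: {n0} ∩ {n0,n1} ∩ {n0,n1,n2} = {n0}; idom=n0
  n7: preds {n2,n5}: {n0,n1,n2} ∩ {n0,n3,n5} = {n0}; idom=n0
  n8: preds {n6,n7}: {n0,n1,n4,n6} ∩ {n0,n7} = {n0}; idom=n0
  n9: preds {n6,n8}: {n0,n1,n4,n6} ∩ {n0,n8} = {n0}; idom=n0

DF walk-up:
  join n1 pred n0: · stop@n0
  join n1 pred n4: n4→n1 stop@n0
  join n3 pred n0: · stop@n0
  join n3 pred n1: n1 stop@n0
  join n3 pred n2: n2→n1 stop@n0
  join n7 pred n2: n2→n1 stop@n0
  join n7 pred n5: n5→n3 stop@n0
  join n8 pred n6: n6→n4→n1 stop@n0
  join n8 pred n7: n7 stop@n0
  join n9 pred n6: n6→n4→n1 stop@n0
  join n9 pred n8: n8 stop@n0
  n0 → ∅
  n1 → {n1,n3,n7,n8,n9}
  n2 → {n3,n7}
  n3 → {n7}
  n4 → {n1,n8,n9}
  n5 → {n7}
  n6 → {n8,n9}
  n7 → {n8}
  n8 → {n9}
  n9 → ∅

φ for g: defs {n0,n4,n9}
  DF⁺ = {n1,n3,n7,n8,n9}

Answer: ["n1", "n3", "n7", "n8", "n9"]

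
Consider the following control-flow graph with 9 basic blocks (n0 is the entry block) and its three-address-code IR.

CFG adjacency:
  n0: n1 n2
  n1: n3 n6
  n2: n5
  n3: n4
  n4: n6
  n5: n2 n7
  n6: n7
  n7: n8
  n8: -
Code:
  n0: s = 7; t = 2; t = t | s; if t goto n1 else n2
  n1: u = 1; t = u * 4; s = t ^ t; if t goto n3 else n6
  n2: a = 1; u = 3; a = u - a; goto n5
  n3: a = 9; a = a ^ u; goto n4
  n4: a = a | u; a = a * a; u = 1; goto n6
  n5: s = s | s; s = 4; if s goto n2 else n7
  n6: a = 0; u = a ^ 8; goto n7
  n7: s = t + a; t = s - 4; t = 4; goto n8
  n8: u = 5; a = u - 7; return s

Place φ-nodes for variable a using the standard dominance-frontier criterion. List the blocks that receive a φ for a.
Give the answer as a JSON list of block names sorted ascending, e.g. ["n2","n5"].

idom tree: n1←n0 n2←n0 n3←n1 n4←n3 n5←n2 n6←n1 n7←n0 n8←n7
Dom at joins:
  n2: preds {n0,n5}: {n0} ∩ {n0,n2,n5} = {n0}; idom=n0
  n6: preds {n1,n4}: {n0,n1} ∩ {n0,n1,n3,n4} = {n0,n1}; idom=n1
  n7: preds {n5,n6}: {n0,n2,n5} ∩ {n0,n1,n6} = {n0}; idom=n0

DF walk-up:
  n2←n0: walk · to n0
  n2←n5: walk n5→n2 to n0
  n6←n1: walk · to n1
  n6←n4: walk n4→n3 to n1
  n7←n5: walk n5→n2 to n0
  n7←n6: walk n6→n1 to n0
  n0: DF=∅
  n1: DF={n7}
  n2: DF={n2,n7}
  n3: DF={n6}
  n4: DF={n6}
  n5: DF={n2,n7}
  n6: DF={n7}
  n7: DF=∅
  n8: DF=∅

φ for a: defs {n2,n3,n4,n6,n8}
  DF⁺ = {n2,n6,n7}

Answer: ["n2", "n6", "n7"]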